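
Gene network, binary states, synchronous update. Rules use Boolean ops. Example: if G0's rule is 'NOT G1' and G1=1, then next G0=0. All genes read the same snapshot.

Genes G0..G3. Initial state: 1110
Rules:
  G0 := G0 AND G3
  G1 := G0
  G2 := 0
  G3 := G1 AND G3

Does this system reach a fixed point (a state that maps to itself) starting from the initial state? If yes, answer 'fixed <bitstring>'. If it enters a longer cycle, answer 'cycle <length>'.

Answer: fixed 0000

Derivation:
Step 0: 1110
Step 1: G0=G0&G3=1&0=0 G1=G0=1 G2=0(const) G3=G1&G3=1&0=0 -> 0100
Step 2: G0=G0&G3=0&0=0 G1=G0=0 G2=0(const) G3=G1&G3=1&0=0 -> 0000
Step 3: G0=G0&G3=0&0=0 G1=G0=0 G2=0(const) G3=G1&G3=0&0=0 -> 0000
Fixed point reached at step 2: 0000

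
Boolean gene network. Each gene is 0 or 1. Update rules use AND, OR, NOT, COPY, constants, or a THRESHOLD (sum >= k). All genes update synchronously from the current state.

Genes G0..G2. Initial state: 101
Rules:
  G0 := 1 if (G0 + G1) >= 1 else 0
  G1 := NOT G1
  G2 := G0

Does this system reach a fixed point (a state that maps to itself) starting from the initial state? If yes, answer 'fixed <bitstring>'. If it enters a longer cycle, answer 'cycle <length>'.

Step 0: 101
Step 1: G0=(1+0>=1)=1 G1=NOT G1=NOT 0=1 G2=G0=1 -> 111
Step 2: G0=(1+1>=1)=1 G1=NOT G1=NOT 1=0 G2=G0=1 -> 101
Cycle of length 2 starting at step 0 -> no fixed point

Answer: cycle 2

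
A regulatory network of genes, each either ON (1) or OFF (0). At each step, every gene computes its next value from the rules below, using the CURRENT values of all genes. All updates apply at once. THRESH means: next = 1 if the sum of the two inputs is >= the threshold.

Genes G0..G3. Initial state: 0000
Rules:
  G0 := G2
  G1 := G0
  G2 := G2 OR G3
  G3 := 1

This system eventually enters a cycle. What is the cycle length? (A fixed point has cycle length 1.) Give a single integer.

Answer: 1

Derivation:
Step 0: 0000
Step 1: G0=G2=0 G1=G0=0 G2=G2|G3=0|0=0 G3=1(const) -> 0001
Step 2: G0=G2=0 G1=G0=0 G2=G2|G3=0|1=1 G3=1(const) -> 0011
Step 3: G0=G2=1 G1=G0=0 G2=G2|G3=1|1=1 G3=1(const) -> 1011
Step 4: G0=G2=1 G1=G0=1 G2=G2|G3=1|1=1 G3=1(const) -> 1111
Step 5: G0=G2=1 G1=G0=1 G2=G2|G3=1|1=1 G3=1(const) -> 1111
State from step 5 equals state from step 4 -> cycle length 1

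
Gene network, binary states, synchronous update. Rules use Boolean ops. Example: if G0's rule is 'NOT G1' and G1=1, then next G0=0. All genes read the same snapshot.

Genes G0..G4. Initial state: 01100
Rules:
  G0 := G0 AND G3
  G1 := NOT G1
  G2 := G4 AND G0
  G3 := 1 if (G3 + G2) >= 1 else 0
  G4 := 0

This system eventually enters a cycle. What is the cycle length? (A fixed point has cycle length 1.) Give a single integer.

Step 0: 01100
Step 1: G0=G0&G3=0&0=0 G1=NOT G1=NOT 1=0 G2=G4&G0=0&0=0 G3=(0+1>=1)=1 G4=0(const) -> 00010
Step 2: G0=G0&G3=0&1=0 G1=NOT G1=NOT 0=1 G2=G4&G0=0&0=0 G3=(1+0>=1)=1 G4=0(const) -> 01010
Step 3: G0=G0&G3=0&1=0 G1=NOT G1=NOT 1=0 G2=G4&G0=0&0=0 G3=(1+0>=1)=1 G4=0(const) -> 00010
State from step 3 equals state from step 1 -> cycle length 2

Answer: 2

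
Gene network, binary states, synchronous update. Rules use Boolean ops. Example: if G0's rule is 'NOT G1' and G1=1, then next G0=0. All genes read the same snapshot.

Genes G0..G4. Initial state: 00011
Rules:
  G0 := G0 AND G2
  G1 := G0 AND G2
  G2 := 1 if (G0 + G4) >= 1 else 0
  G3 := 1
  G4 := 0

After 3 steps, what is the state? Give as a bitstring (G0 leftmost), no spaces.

Step 1: G0=G0&G2=0&0=0 G1=G0&G2=0&0=0 G2=(0+1>=1)=1 G3=1(const) G4=0(const) -> 00110
Step 2: G0=G0&G2=0&1=0 G1=G0&G2=0&1=0 G2=(0+0>=1)=0 G3=1(const) G4=0(const) -> 00010
Step 3: G0=G0&G2=0&0=0 G1=G0&G2=0&0=0 G2=(0+0>=1)=0 G3=1(const) G4=0(const) -> 00010

00010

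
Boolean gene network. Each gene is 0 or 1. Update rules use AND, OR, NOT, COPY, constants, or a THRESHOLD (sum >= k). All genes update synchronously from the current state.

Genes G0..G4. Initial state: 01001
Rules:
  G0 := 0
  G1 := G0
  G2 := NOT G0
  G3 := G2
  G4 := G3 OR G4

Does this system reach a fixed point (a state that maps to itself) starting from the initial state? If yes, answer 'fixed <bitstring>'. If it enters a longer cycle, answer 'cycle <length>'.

Step 0: 01001
Step 1: G0=0(const) G1=G0=0 G2=NOT G0=NOT 0=1 G3=G2=0 G4=G3|G4=0|1=1 -> 00101
Step 2: G0=0(const) G1=G0=0 G2=NOT G0=NOT 0=1 G3=G2=1 G4=G3|G4=0|1=1 -> 00111
Step 3: G0=0(const) G1=G0=0 G2=NOT G0=NOT 0=1 G3=G2=1 G4=G3|G4=1|1=1 -> 00111
Fixed point reached at step 2: 00111

Answer: fixed 00111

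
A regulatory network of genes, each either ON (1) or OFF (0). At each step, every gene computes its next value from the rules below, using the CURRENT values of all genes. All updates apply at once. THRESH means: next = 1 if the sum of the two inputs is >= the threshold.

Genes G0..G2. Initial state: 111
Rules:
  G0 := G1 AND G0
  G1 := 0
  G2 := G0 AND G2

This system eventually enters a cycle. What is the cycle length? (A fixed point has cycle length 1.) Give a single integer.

Answer: 1

Derivation:
Step 0: 111
Step 1: G0=G1&G0=1&1=1 G1=0(const) G2=G0&G2=1&1=1 -> 101
Step 2: G0=G1&G0=0&1=0 G1=0(const) G2=G0&G2=1&1=1 -> 001
Step 3: G0=G1&G0=0&0=0 G1=0(const) G2=G0&G2=0&1=0 -> 000
Step 4: G0=G1&G0=0&0=0 G1=0(const) G2=G0&G2=0&0=0 -> 000
State from step 4 equals state from step 3 -> cycle length 1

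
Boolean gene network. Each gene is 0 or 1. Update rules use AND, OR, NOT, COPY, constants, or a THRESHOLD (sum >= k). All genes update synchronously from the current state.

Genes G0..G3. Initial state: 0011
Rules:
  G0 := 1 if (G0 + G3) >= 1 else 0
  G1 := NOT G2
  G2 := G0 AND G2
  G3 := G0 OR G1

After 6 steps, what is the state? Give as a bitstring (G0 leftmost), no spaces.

Step 1: G0=(0+1>=1)=1 G1=NOT G2=NOT 1=0 G2=G0&G2=0&1=0 G3=G0|G1=0|0=0 -> 1000
Step 2: G0=(1+0>=1)=1 G1=NOT G2=NOT 0=1 G2=G0&G2=1&0=0 G3=G0|G1=1|0=1 -> 1101
Step 3: G0=(1+1>=1)=1 G1=NOT G2=NOT 0=1 G2=G0&G2=1&0=0 G3=G0|G1=1|1=1 -> 1101
Step 4: G0=(1+1>=1)=1 G1=NOT G2=NOT 0=1 G2=G0&G2=1&0=0 G3=G0|G1=1|1=1 -> 1101
Step 5: G0=(1+1>=1)=1 G1=NOT G2=NOT 0=1 G2=G0&G2=1&0=0 G3=G0|G1=1|1=1 -> 1101
Step 6: G0=(1+1>=1)=1 G1=NOT G2=NOT 0=1 G2=G0&G2=1&0=0 G3=G0|G1=1|1=1 -> 1101

1101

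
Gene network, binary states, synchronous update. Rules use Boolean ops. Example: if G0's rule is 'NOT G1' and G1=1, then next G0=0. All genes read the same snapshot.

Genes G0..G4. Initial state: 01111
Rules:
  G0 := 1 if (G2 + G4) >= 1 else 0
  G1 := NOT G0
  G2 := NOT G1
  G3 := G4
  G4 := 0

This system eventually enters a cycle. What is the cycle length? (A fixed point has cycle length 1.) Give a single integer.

Step 0: 01111
Step 1: G0=(1+1>=1)=1 G1=NOT G0=NOT 0=1 G2=NOT G1=NOT 1=0 G3=G4=1 G4=0(const) -> 11010
Step 2: G0=(0+0>=1)=0 G1=NOT G0=NOT 1=0 G2=NOT G1=NOT 1=0 G3=G4=0 G4=0(const) -> 00000
Step 3: G0=(0+0>=1)=0 G1=NOT G0=NOT 0=1 G2=NOT G1=NOT 0=1 G3=G4=0 G4=0(const) -> 01100
Step 4: G0=(1+0>=1)=1 G1=NOT G0=NOT 0=1 G2=NOT G1=NOT 1=0 G3=G4=0 G4=0(const) -> 11000
Step 5: G0=(0+0>=1)=0 G1=NOT G0=NOT 1=0 G2=NOT G1=NOT 1=0 G3=G4=0 G4=0(const) -> 00000
State from step 5 equals state from step 2 -> cycle length 3

Answer: 3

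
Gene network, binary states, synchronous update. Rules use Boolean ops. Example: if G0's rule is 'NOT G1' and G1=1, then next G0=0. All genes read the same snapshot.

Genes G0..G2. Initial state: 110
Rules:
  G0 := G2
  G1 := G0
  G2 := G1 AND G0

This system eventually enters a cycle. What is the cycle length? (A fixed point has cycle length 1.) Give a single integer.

Step 0: 110
Step 1: G0=G2=0 G1=G0=1 G2=G1&G0=1&1=1 -> 011
Step 2: G0=G2=1 G1=G0=0 G2=G1&G0=1&0=0 -> 100
Step 3: G0=G2=0 G1=G0=1 G2=G1&G0=0&1=0 -> 010
Step 4: G0=G2=0 G1=G0=0 G2=G1&G0=1&0=0 -> 000
Step 5: G0=G2=0 G1=G0=0 G2=G1&G0=0&0=0 -> 000
State from step 5 equals state from step 4 -> cycle length 1

Answer: 1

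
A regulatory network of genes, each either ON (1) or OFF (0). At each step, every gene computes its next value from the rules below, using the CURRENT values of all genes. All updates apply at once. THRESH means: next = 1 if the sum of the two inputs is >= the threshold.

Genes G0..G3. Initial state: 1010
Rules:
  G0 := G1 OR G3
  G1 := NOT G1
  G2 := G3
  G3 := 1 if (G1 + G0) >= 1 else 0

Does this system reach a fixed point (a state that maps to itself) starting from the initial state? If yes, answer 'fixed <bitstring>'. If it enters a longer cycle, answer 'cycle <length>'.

Step 0: 1010
Step 1: G0=G1|G3=0|0=0 G1=NOT G1=NOT 0=1 G2=G3=0 G3=(0+1>=1)=1 -> 0101
Step 2: G0=G1|G3=1|1=1 G1=NOT G1=NOT 1=0 G2=G3=1 G3=(1+0>=1)=1 -> 1011
Step 3: G0=G1|G3=0|1=1 G1=NOT G1=NOT 0=1 G2=G3=1 G3=(0+1>=1)=1 -> 1111
Step 4: G0=G1|G3=1|1=1 G1=NOT G1=NOT 1=0 G2=G3=1 G3=(1+1>=1)=1 -> 1011
Cycle of length 2 starting at step 2 -> no fixed point

Answer: cycle 2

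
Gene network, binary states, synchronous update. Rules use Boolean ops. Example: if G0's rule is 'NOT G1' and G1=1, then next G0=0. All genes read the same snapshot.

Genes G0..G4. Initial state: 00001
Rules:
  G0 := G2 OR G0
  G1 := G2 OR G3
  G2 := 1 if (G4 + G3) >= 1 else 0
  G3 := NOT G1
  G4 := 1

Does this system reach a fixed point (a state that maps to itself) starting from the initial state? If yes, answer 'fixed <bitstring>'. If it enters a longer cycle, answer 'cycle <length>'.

Step 0: 00001
Step 1: G0=G2|G0=0|0=0 G1=G2|G3=0|0=0 G2=(1+0>=1)=1 G3=NOT G1=NOT 0=1 G4=1(const) -> 00111
Step 2: G0=G2|G0=1|0=1 G1=G2|G3=1|1=1 G2=(1+1>=1)=1 G3=NOT G1=NOT 0=1 G4=1(const) -> 11111
Step 3: G0=G2|G0=1|1=1 G1=G2|G3=1|1=1 G2=(1+1>=1)=1 G3=NOT G1=NOT 1=0 G4=1(const) -> 11101
Step 4: G0=G2|G0=1|1=1 G1=G2|G3=1|0=1 G2=(1+0>=1)=1 G3=NOT G1=NOT 1=0 G4=1(const) -> 11101
Fixed point reached at step 3: 11101

Answer: fixed 11101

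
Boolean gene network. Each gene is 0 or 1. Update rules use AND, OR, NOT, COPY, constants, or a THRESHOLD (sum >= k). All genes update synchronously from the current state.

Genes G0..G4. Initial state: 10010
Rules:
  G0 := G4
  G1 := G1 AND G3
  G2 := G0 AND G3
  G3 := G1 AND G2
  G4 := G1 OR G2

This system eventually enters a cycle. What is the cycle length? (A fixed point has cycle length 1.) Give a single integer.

Step 0: 10010
Step 1: G0=G4=0 G1=G1&G3=0&1=0 G2=G0&G3=1&1=1 G3=G1&G2=0&0=0 G4=G1|G2=0|0=0 -> 00100
Step 2: G0=G4=0 G1=G1&G3=0&0=0 G2=G0&G3=0&0=0 G3=G1&G2=0&1=0 G4=G1|G2=0|1=1 -> 00001
Step 3: G0=G4=1 G1=G1&G3=0&0=0 G2=G0&G3=0&0=0 G3=G1&G2=0&0=0 G4=G1|G2=0|0=0 -> 10000
Step 4: G0=G4=0 G1=G1&G3=0&0=0 G2=G0&G3=1&0=0 G3=G1&G2=0&0=0 G4=G1|G2=0|0=0 -> 00000
Step 5: G0=G4=0 G1=G1&G3=0&0=0 G2=G0&G3=0&0=0 G3=G1&G2=0&0=0 G4=G1|G2=0|0=0 -> 00000
State from step 5 equals state from step 4 -> cycle length 1

Answer: 1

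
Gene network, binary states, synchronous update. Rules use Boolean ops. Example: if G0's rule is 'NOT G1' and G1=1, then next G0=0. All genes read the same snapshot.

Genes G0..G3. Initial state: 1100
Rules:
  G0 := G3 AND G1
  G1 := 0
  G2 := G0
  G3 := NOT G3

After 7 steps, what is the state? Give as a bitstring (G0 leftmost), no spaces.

Step 1: G0=G3&G1=0&1=0 G1=0(const) G2=G0=1 G3=NOT G3=NOT 0=1 -> 0011
Step 2: G0=G3&G1=1&0=0 G1=0(const) G2=G0=0 G3=NOT G3=NOT 1=0 -> 0000
Step 3: G0=G3&G1=0&0=0 G1=0(const) G2=G0=0 G3=NOT G3=NOT 0=1 -> 0001
Step 4: G0=G3&G1=1&0=0 G1=0(const) G2=G0=0 G3=NOT G3=NOT 1=0 -> 0000
Step 5: G0=G3&G1=0&0=0 G1=0(const) G2=G0=0 G3=NOT G3=NOT 0=1 -> 0001
Step 6: G0=G3&G1=1&0=0 G1=0(const) G2=G0=0 G3=NOT G3=NOT 1=0 -> 0000
Step 7: G0=G3&G1=0&0=0 G1=0(const) G2=G0=0 G3=NOT G3=NOT 0=1 -> 0001

0001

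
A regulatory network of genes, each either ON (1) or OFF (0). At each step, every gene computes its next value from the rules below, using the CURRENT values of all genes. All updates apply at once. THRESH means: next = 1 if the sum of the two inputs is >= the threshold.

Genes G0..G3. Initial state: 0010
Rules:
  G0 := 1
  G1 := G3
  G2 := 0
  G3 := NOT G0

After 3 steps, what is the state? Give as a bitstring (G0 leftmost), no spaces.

Step 1: G0=1(const) G1=G3=0 G2=0(const) G3=NOT G0=NOT 0=1 -> 1001
Step 2: G0=1(const) G1=G3=1 G2=0(const) G3=NOT G0=NOT 1=0 -> 1100
Step 3: G0=1(const) G1=G3=0 G2=0(const) G3=NOT G0=NOT 1=0 -> 1000

1000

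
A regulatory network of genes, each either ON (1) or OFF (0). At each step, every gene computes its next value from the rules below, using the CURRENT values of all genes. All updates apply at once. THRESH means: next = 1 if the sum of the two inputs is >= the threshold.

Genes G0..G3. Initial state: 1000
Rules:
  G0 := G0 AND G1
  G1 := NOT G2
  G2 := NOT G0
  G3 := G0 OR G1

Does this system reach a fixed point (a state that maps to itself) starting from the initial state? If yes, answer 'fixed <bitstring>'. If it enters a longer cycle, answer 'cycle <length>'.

Step 0: 1000
Step 1: G0=G0&G1=1&0=0 G1=NOT G2=NOT 0=1 G2=NOT G0=NOT 1=0 G3=G0|G1=1|0=1 -> 0101
Step 2: G0=G0&G1=0&1=0 G1=NOT G2=NOT 0=1 G2=NOT G0=NOT 0=1 G3=G0|G1=0|1=1 -> 0111
Step 3: G0=G0&G1=0&1=0 G1=NOT G2=NOT 1=0 G2=NOT G0=NOT 0=1 G3=G0|G1=0|1=1 -> 0011
Step 4: G0=G0&G1=0&0=0 G1=NOT G2=NOT 1=0 G2=NOT G0=NOT 0=1 G3=G0|G1=0|0=0 -> 0010
Step 5: G0=G0&G1=0&0=0 G1=NOT G2=NOT 1=0 G2=NOT G0=NOT 0=1 G3=G0|G1=0|0=0 -> 0010
Fixed point reached at step 4: 0010

Answer: fixed 0010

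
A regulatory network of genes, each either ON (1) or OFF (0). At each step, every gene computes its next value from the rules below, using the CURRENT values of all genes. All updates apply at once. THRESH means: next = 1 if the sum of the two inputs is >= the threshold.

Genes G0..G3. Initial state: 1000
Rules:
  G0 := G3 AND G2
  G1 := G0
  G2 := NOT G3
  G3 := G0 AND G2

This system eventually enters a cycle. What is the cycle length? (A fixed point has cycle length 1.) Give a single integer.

Answer: 1

Derivation:
Step 0: 1000
Step 1: G0=G3&G2=0&0=0 G1=G0=1 G2=NOT G3=NOT 0=1 G3=G0&G2=1&0=0 -> 0110
Step 2: G0=G3&G2=0&1=0 G1=G0=0 G2=NOT G3=NOT 0=1 G3=G0&G2=0&1=0 -> 0010
Step 3: G0=G3&G2=0&1=0 G1=G0=0 G2=NOT G3=NOT 0=1 G3=G0&G2=0&1=0 -> 0010
State from step 3 equals state from step 2 -> cycle length 1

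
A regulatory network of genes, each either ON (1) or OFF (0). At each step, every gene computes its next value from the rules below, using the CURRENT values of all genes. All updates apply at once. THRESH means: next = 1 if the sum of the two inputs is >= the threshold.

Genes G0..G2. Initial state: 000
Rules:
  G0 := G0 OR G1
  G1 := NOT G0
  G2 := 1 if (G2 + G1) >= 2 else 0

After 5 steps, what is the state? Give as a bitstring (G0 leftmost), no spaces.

Step 1: G0=G0|G1=0|0=0 G1=NOT G0=NOT 0=1 G2=(0+0>=2)=0 -> 010
Step 2: G0=G0|G1=0|1=1 G1=NOT G0=NOT 0=1 G2=(0+1>=2)=0 -> 110
Step 3: G0=G0|G1=1|1=1 G1=NOT G0=NOT 1=0 G2=(0+1>=2)=0 -> 100
Step 4: G0=G0|G1=1|0=1 G1=NOT G0=NOT 1=0 G2=(0+0>=2)=0 -> 100
Step 5: G0=G0|G1=1|0=1 G1=NOT G0=NOT 1=0 G2=(0+0>=2)=0 -> 100

100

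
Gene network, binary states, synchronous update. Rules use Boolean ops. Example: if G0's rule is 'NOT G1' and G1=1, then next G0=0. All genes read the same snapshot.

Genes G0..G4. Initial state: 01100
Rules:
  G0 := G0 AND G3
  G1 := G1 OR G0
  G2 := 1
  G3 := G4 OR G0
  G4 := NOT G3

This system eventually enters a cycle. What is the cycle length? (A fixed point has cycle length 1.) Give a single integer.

Answer: 4

Derivation:
Step 0: 01100
Step 1: G0=G0&G3=0&0=0 G1=G1|G0=1|0=1 G2=1(const) G3=G4|G0=0|0=0 G4=NOT G3=NOT 0=1 -> 01101
Step 2: G0=G0&G3=0&0=0 G1=G1|G0=1|0=1 G2=1(const) G3=G4|G0=1|0=1 G4=NOT G3=NOT 0=1 -> 01111
Step 3: G0=G0&G3=0&1=0 G1=G1|G0=1|0=1 G2=1(const) G3=G4|G0=1|0=1 G4=NOT G3=NOT 1=0 -> 01110
Step 4: G0=G0&G3=0&1=0 G1=G1|G0=1|0=1 G2=1(const) G3=G4|G0=0|0=0 G4=NOT G3=NOT 1=0 -> 01100
State from step 4 equals state from step 0 -> cycle length 4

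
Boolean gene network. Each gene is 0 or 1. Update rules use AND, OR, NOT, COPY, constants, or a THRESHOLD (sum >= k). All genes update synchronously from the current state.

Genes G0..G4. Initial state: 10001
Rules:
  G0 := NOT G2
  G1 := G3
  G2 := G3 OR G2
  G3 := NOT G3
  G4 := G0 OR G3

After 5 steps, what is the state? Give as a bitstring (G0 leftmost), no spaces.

Step 1: G0=NOT G2=NOT 0=1 G1=G3=0 G2=G3|G2=0|0=0 G3=NOT G3=NOT 0=1 G4=G0|G3=1|0=1 -> 10011
Step 2: G0=NOT G2=NOT 0=1 G1=G3=1 G2=G3|G2=1|0=1 G3=NOT G3=NOT 1=0 G4=G0|G3=1|1=1 -> 11101
Step 3: G0=NOT G2=NOT 1=0 G1=G3=0 G2=G3|G2=0|1=1 G3=NOT G3=NOT 0=1 G4=G0|G3=1|0=1 -> 00111
Step 4: G0=NOT G2=NOT 1=0 G1=G3=1 G2=G3|G2=1|1=1 G3=NOT G3=NOT 1=0 G4=G0|G3=0|1=1 -> 01101
Step 5: G0=NOT G2=NOT 1=0 G1=G3=0 G2=G3|G2=0|1=1 G3=NOT G3=NOT 0=1 G4=G0|G3=0|0=0 -> 00110

00110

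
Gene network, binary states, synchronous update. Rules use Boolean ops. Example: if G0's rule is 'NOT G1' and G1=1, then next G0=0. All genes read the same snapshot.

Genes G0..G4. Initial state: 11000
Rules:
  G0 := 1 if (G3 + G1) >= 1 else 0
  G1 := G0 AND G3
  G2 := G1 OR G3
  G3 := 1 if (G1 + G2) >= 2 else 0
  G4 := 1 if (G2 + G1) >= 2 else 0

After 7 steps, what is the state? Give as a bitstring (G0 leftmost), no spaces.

Step 1: G0=(0+1>=1)=1 G1=G0&G3=1&0=0 G2=G1|G3=1|0=1 G3=(1+0>=2)=0 G4=(0+1>=2)=0 -> 10100
Step 2: G0=(0+0>=1)=0 G1=G0&G3=1&0=0 G2=G1|G3=0|0=0 G3=(0+1>=2)=0 G4=(1+0>=2)=0 -> 00000
Step 3: G0=(0+0>=1)=0 G1=G0&G3=0&0=0 G2=G1|G3=0|0=0 G3=(0+0>=2)=0 G4=(0+0>=2)=0 -> 00000
Step 4: G0=(0+0>=1)=0 G1=G0&G3=0&0=0 G2=G1|G3=0|0=0 G3=(0+0>=2)=0 G4=(0+0>=2)=0 -> 00000
Step 5: G0=(0+0>=1)=0 G1=G0&G3=0&0=0 G2=G1|G3=0|0=0 G3=(0+0>=2)=0 G4=(0+0>=2)=0 -> 00000
Step 6: G0=(0+0>=1)=0 G1=G0&G3=0&0=0 G2=G1|G3=0|0=0 G3=(0+0>=2)=0 G4=(0+0>=2)=0 -> 00000
Step 7: G0=(0+0>=1)=0 G1=G0&G3=0&0=0 G2=G1|G3=0|0=0 G3=(0+0>=2)=0 G4=(0+0>=2)=0 -> 00000

00000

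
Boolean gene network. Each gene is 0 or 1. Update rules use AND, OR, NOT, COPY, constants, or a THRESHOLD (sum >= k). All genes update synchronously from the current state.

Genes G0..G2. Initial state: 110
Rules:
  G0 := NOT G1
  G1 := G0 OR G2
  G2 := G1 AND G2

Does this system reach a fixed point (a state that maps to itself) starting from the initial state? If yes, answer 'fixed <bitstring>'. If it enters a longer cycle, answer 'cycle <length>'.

Answer: cycle 4

Derivation:
Step 0: 110
Step 1: G0=NOT G1=NOT 1=0 G1=G0|G2=1|0=1 G2=G1&G2=1&0=0 -> 010
Step 2: G0=NOT G1=NOT 1=0 G1=G0|G2=0|0=0 G2=G1&G2=1&0=0 -> 000
Step 3: G0=NOT G1=NOT 0=1 G1=G0|G2=0|0=0 G2=G1&G2=0&0=0 -> 100
Step 4: G0=NOT G1=NOT 0=1 G1=G0|G2=1|0=1 G2=G1&G2=0&0=0 -> 110
Cycle of length 4 starting at step 0 -> no fixed point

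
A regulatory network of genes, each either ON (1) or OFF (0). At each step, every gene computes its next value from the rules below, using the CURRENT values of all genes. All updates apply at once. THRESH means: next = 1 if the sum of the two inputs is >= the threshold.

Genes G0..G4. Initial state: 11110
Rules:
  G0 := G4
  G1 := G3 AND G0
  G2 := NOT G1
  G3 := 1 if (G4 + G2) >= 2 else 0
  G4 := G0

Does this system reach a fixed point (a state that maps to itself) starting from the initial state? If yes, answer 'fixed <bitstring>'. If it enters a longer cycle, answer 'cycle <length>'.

Answer: cycle 2

Derivation:
Step 0: 11110
Step 1: G0=G4=0 G1=G3&G0=1&1=1 G2=NOT G1=NOT 1=0 G3=(0+1>=2)=0 G4=G0=1 -> 01001
Step 2: G0=G4=1 G1=G3&G0=0&0=0 G2=NOT G1=NOT 1=0 G3=(1+0>=2)=0 G4=G0=0 -> 10000
Step 3: G0=G4=0 G1=G3&G0=0&1=0 G2=NOT G1=NOT 0=1 G3=(0+0>=2)=0 G4=G0=1 -> 00101
Step 4: G0=G4=1 G1=G3&G0=0&0=0 G2=NOT G1=NOT 0=1 G3=(1+1>=2)=1 G4=G0=0 -> 10110
Step 5: G0=G4=0 G1=G3&G0=1&1=1 G2=NOT G1=NOT 0=1 G3=(0+1>=2)=0 G4=G0=1 -> 01101
Step 6: G0=G4=1 G1=G3&G0=0&0=0 G2=NOT G1=NOT 1=0 G3=(1+1>=2)=1 G4=G0=0 -> 10010
Step 7: G0=G4=0 G1=G3&G0=1&1=1 G2=NOT G1=NOT 0=1 G3=(0+0>=2)=0 G4=G0=1 -> 01101
Cycle of length 2 starting at step 5 -> no fixed point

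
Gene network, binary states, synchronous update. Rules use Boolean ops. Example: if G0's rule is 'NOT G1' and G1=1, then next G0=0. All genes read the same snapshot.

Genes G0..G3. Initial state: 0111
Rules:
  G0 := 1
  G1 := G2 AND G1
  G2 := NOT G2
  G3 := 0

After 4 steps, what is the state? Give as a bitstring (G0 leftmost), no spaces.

Step 1: G0=1(const) G1=G2&G1=1&1=1 G2=NOT G2=NOT 1=0 G3=0(const) -> 1100
Step 2: G0=1(const) G1=G2&G1=0&1=0 G2=NOT G2=NOT 0=1 G3=0(const) -> 1010
Step 3: G0=1(const) G1=G2&G1=1&0=0 G2=NOT G2=NOT 1=0 G3=0(const) -> 1000
Step 4: G0=1(const) G1=G2&G1=0&0=0 G2=NOT G2=NOT 0=1 G3=0(const) -> 1010

1010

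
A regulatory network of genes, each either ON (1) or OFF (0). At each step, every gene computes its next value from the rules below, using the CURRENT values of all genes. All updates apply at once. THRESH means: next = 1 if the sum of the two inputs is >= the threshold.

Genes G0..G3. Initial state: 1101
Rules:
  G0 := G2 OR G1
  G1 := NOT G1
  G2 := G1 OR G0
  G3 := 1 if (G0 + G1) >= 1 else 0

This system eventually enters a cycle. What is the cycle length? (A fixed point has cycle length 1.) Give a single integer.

Answer: 2

Derivation:
Step 0: 1101
Step 1: G0=G2|G1=0|1=1 G1=NOT G1=NOT 1=0 G2=G1|G0=1|1=1 G3=(1+1>=1)=1 -> 1011
Step 2: G0=G2|G1=1|0=1 G1=NOT G1=NOT 0=1 G2=G1|G0=0|1=1 G3=(1+0>=1)=1 -> 1111
Step 3: G0=G2|G1=1|1=1 G1=NOT G1=NOT 1=0 G2=G1|G0=1|1=1 G3=(1+1>=1)=1 -> 1011
State from step 3 equals state from step 1 -> cycle length 2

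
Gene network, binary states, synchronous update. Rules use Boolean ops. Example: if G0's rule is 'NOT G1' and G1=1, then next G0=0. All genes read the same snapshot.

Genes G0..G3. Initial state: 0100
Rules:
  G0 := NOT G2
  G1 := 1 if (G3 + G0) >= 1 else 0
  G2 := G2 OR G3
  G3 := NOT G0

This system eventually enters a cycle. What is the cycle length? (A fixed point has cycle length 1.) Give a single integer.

Answer: 1

Derivation:
Step 0: 0100
Step 1: G0=NOT G2=NOT 0=1 G1=(0+0>=1)=0 G2=G2|G3=0|0=0 G3=NOT G0=NOT 0=1 -> 1001
Step 2: G0=NOT G2=NOT 0=1 G1=(1+1>=1)=1 G2=G2|G3=0|1=1 G3=NOT G0=NOT 1=0 -> 1110
Step 3: G0=NOT G2=NOT 1=0 G1=(0+1>=1)=1 G2=G2|G3=1|0=1 G3=NOT G0=NOT 1=0 -> 0110
Step 4: G0=NOT G2=NOT 1=0 G1=(0+0>=1)=0 G2=G2|G3=1|0=1 G3=NOT G0=NOT 0=1 -> 0011
Step 5: G0=NOT G2=NOT 1=0 G1=(1+0>=1)=1 G2=G2|G3=1|1=1 G3=NOT G0=NOT 0=1 -> 0111
Step 6: G0=NOT G2=NOT 1=0 G1=(1+0>=1)=1 G2=G2|G3=1|1=1 G3=NOT G0=NOT 0=1 -> 0111
State from step 6 equals state from step 5 -> cycle length 1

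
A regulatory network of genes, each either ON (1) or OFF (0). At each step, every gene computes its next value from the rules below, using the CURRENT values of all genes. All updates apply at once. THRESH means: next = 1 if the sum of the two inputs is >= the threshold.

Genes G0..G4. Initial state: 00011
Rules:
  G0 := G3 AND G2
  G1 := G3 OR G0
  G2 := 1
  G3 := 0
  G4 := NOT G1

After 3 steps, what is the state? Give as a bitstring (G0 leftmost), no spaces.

Step 1: G0=G3&G2=1&0=0 G1=G3|G0=1|0=1 G2=1(const) G3=0(const) G4=NOT G1=NOT 0=1 -> 01101
Step 2: G0=G3&G2=0&1=0 G1=G3|G0=0|0=0 G2=1(const) G3=0(const) G4=NOT G1=NOT 1=0 -> 00100
Step 3: G0=G3&G2=0&1=0 G1=G3|G0=0|0=0 G2=1(const) G3=0(const) G4=NOT G1=NOT 0=1 -> 00101

00101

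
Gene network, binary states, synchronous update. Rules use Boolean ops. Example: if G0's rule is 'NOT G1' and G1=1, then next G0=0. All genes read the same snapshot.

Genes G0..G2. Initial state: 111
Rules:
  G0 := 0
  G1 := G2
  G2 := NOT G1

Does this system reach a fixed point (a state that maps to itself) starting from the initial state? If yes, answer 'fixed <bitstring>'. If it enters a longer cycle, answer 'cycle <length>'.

Answer: cycle 4

Derivation:
Step 0: 111
Step 1: G0=0(const) G1=G2=1 G2=NOT G1=NOT 1=0 -> 010
Step 2: G0=0(const) G1=G2=0 G2=NOT G1=NOT 1=0 -> 000
Step 3: G0=0(const) G1=G2=0 G2=NOT G1=NOT 0=1 -> 001
Step 4: G0=0(const) G1=G2=1 G2=NOT G1=NOT 0=1 -> 011
Step 5: G0=0(const) G1=G2=1 G2=NOT G1=NOT 1=0 -> 010
Cycle of length 4 starting at step 1 -> no fixed point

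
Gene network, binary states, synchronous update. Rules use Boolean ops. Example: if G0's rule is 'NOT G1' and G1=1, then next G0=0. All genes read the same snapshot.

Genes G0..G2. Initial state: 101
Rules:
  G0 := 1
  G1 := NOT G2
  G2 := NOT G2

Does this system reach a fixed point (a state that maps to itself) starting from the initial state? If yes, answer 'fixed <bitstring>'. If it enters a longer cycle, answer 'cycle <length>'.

Answer: cycle 2

Derivation:
Step 0: 101
Step 1: G0=1(const) G1=NOT G2=NOT 1=0 G2=NOT G2=NOT 1=0 -> 100
Step 2: G0=1(const) G1=NOT G2=NOT 0=1 G2=NOT G2=NOT 0=1 -> 111
Step 3: G0=1(const) G1=NOT G2=NOT 1=0 G2=NOT G2=NOT 1=0 -> 100
Cycle of length 2 starting at step 1 -> no fixed point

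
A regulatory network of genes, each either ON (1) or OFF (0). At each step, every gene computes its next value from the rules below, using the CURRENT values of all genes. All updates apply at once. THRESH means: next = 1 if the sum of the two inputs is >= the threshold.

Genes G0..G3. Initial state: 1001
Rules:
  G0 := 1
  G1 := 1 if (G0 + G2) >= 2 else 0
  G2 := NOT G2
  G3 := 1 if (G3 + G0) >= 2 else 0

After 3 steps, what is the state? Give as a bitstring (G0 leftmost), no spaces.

Step 1: G0=1(const) G1=(1+0>=2)=0 G2=NOT G2=NOT 0=1 G3=(1+1>=2)=1 -> 1011
Step 2: G0=1(const) G1=(1+1>=2)=1 G2=NOT G2=NOT 1=0 G3=(1+1>=2)=1 -> 1101
Step 3: G0=1(const) G1=(1+0>=2)=0 G2=NOT G2=NOT 0=1 G3=(1+1>=2)=1 -> 1011

1011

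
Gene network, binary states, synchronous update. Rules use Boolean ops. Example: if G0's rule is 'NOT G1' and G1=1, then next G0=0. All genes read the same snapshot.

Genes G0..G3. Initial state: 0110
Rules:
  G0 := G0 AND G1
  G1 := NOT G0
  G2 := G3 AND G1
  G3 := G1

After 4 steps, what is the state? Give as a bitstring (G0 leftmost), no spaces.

Step 1: G0=G0&G1=0&1=0 G1=NOT G0=NOT 0=1 G2=G3&G1=0&1=0 G3=G1=1 -> 0101
Step 2: G0=G0&G1=0&1=0 G1=NOT G0=NOT 0=1 G2=G3&G1=1&1=1 G3=G1=1 -> 0111
Step 3: G0=G0&G1=0&1=0 G1=NOT G0=NOT 0=1 G2=G3&G1=1&1=1 G3=G1=1 -> 0111
Step 4: G0=G0&G1=0&1=0 G1=NOT G0=NOT 0=1 G2=G3&G1=1&1=1 G3=G1=1 -> 0111

0111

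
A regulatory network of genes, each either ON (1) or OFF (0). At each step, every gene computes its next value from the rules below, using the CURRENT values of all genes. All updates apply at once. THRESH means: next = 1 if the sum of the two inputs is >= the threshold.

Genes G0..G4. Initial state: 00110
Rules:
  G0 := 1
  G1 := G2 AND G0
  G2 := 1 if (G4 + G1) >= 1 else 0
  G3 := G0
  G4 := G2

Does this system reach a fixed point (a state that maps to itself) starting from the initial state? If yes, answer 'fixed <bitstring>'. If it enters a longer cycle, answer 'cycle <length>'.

Answer: cycle 2

Derivation:
Step 0: 00110
Step 1: G0=1(const) G1=G2&G0=1&0=0 G2=(0+0>=1)=0 G3=G0=0 G4=G2=1 -> 10001
Step 2: G0=1(const) G1=G2&G0=0&1=0 G2=(1+0>=1)=1 G3=G0=1 G4=G2=0 -> 10110
Step 3: G0=1(const) G1=G2&G0=1&1=1 G2=(0+0>=1)=0 G3=G0=1 G4=G2=1 -> 11011
Step 4: G0=1(const) G1=G2&G0=0&1=0 G2=(1+1>=1)=1 G3=G0=1 G4=G2=0 -> 10110
Cycle of length 2 starting at step 2 -> no fixed point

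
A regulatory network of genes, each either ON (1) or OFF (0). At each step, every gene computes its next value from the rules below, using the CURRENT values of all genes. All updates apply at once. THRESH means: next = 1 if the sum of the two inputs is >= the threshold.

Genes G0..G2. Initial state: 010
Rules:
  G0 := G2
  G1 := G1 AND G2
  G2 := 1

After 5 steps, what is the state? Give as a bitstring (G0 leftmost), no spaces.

Step 1: G0=G2=0 G1=G1&G2=1&0=0 G2=1(const) -> 001
Step 2: G0=G2=1 G1=G1&G2=0&1=0 G2=1(const) -> 101
Step 3: G0=G2=1 G1=G1&G2=0&1=0 G2=1(const) -> 101
Step 4: G0=G2=1 G1=G1&G2=0&1=0 G2=1(const) -> 101
Step 5: G0=G2=1 G1=G1&G2=0&1=0 G2=1(const) -> 101

101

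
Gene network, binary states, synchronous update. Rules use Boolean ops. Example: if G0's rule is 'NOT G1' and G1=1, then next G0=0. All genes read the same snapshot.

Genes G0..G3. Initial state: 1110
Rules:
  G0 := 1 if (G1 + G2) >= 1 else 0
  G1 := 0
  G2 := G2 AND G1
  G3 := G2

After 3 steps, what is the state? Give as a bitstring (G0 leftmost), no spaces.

Step 1: G0=(1+1>=1)=1 G1=0(const) G2=G2&G1=1&1=1 G3=G2=1 -> 1011
Step 2: G0=(0+1>=1)=1 G1=0(const) G2=G2&G1=1&0=0 G3=G2=1 -> 1001
Step 3: G0=(0+0>=1)=0 G1=0(const) G2=G2&G1=0&0=0 G3=G2=0 -> 0000

0000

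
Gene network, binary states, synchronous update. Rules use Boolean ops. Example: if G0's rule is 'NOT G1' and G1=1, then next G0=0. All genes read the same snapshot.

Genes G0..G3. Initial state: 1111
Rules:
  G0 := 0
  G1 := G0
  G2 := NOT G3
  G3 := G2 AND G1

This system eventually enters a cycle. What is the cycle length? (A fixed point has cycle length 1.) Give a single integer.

Step 0: 1111
Step 1: G0=0(const) G1=G0=1 G2=NOT G3=NOT 1=0 G3=G2&G1=1&1=1 -> 0101
Step 2: G0=0(const) G1=G0=0 G2=NOT G3=NOT 1=0 G3=G2&G1=0&1=0 -> 0000
Step 3: G0=0(const) G1=G0=0 G2=NOT G3=NOT 0=1 G3=G2&G1=0&0=0 -> 0010
Step 4: G0=0(const) G1=G0=0 G2=NOT G3=NOT 0=1 G3=G2&G1=1&0=0 -> 0010
State from step 4 equals state from step 3 -> cycle length 1

Answer: 1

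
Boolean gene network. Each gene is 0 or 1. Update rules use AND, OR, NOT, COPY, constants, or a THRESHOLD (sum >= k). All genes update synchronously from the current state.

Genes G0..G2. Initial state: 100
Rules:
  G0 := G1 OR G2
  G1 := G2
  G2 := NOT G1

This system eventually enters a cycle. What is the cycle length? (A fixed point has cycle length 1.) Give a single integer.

Step 0: 100
Step 1: G0=G1|G2=0|0=0 G1=G2=0 G2=NOT G1=NOT 0=1 -> 001
Step 2: G0=G1|G2=0|1=1 G1=G2=1 G2=NOT G1=NOT 0=1 -> 111
Step 3: G0=G1|G2=1|1=1 G1=G2=1 G2=NOT G1=NOT 1=0 -> 110
Step 4: G0=G1|G2=1|0=1 G1=G2=0 G2=NOT G1=NOT 1=0 -> 100
State from step 4 equals state from step 0 -> cycle length 4

Answer: 4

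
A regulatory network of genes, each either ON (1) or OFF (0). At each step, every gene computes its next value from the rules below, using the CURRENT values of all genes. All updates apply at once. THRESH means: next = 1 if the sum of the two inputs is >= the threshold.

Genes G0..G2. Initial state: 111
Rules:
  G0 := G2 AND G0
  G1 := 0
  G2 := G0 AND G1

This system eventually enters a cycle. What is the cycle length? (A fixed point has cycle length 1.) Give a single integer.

Step 0: 111
Step 1: G0=G2&G0=1&1=1 G1=0(const) G2=G0&G1=1&1=1 -> 101
Step 2: G0=G2&G0=1&1=1 G1=0(const) G2=G0&G1=1&0=0 -> 100
Step 3: G0=G2&G0=0&1=0 G1=0(const) G2=G0&G1=1&0=0 -> 000
Step 4: G0=G2&G0=0&0=0 G1=0(const) G2=G0&G1=0&0=0 -> 000
State from step 4 equals state from step 3 -> cycle length 1

Answer: 1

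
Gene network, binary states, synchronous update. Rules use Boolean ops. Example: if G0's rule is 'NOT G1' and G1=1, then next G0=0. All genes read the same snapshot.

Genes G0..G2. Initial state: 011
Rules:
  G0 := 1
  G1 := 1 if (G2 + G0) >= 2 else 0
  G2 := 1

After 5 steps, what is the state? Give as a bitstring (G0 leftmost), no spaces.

Step 1: G0=1(const) G1=(1+0>=2)=0 G2=1(const) -> 101
Step 2: G0=1(const) G1=(1+1>=2)=1 G2=1(const) -> 111
Step 3: G0=1(const) G1=(1+1>=2)=1 G2=1(const) -> 111
Step 4: G0=1(const) G1=(1+1>=2)=1 G2=1(const) -> 111
Step 5: G0=1(const) G1=(1+1>=2)=1 G2=1(const) -> 111

111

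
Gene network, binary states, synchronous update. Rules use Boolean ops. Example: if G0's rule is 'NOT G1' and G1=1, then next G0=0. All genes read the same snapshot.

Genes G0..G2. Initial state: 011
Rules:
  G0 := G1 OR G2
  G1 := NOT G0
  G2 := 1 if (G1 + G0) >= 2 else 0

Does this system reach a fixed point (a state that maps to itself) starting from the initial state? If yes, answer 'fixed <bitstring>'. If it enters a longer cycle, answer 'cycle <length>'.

Answer: cycle 5

Derivation:
Step 0: 011
Step 1: G0=G1|G2=1|1=1 G1=NOT G0=NOT 0=1 G2=(1+0>=2)=0 -> 110
Step 2: G0=G1|G2=1|0=1 G1=NOT G0=NOT 1=0 G2=(1+1>=2)=1 -> 101
Step 3: G0=G1|G2=0|1=1 G1=NOT G0=NOT 1=0 G2=(0+1>=2)=0 -> 100
Step 4: G0=G1|G2=0|0=0 G1=NOT G0=NOT 1=0 G2=(0+1>=2)=0 -> 000
Step 5: G0=G1|G2=0|0=0 G1=NOT G0=NOT 0=1 G2=(0+0>=2)=0 -> 010
Step 6: G0=G1|G2=1|0=1 G1=NOT G0=NOT 0=1 G2=(1+0>=2)=0 -> 110
Cycle of length 5 starting at step 1 -> no fixed point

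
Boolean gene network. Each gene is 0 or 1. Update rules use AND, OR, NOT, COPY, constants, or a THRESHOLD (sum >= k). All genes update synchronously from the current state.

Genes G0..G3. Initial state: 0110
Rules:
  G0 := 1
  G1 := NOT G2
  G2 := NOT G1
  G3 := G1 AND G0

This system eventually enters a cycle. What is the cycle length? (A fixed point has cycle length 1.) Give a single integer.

Step 0: 0110
Step 1: G0=1(const) G1=NOT G2=NOT 1=0 G2=NOT G1=NOT 1=0 G3=G1&G0=1&0=0 -> 1000
Step 2: G0=1(const) G1=NOT G2=NOT 0=1 G2=NOT G1=NOT 0=1 G3=G1&G0=0&1=0 -> 1110
Step 3: G0=1(const) G1=NOT G2=NOT 1=0 G2=NOT G1=NOT 1=0 G3=G1&G0=1&1=1 -> 1001
Step 4: G0=1(const) G1=NOT G2=NOT 0=1 G2=NOT G1=NOT 0=1 G3=G1&G0=0&1=0 -> 1110
State from step 4 equals state from step 2 -> cycle length 2

Answer: 2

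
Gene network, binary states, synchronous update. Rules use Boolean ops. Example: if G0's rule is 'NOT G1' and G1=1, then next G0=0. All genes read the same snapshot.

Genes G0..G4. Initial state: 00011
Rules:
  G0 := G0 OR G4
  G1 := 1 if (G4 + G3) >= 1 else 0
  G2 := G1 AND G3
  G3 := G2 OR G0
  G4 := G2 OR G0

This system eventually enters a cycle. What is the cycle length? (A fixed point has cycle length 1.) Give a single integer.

Answer: 1

Derivation:
Step 0: 00011
Step 1: G0=G0|G4=0|1=1 G1=(1+1>=1)=1 G2=G1&G3=0&1=0 G3=G2|G0=0|0=0 G4=G2|G0=0|0=0 -> 11000
Step 2: G0=G0|G4=1|0=1 G1=(0+0>=1)=0 G2=G1&G3=1&0=0 G3=G2|G0=0|1=1 G4=G2|G0=0|1=1 -> 10011
Step 3: G0=G0|G4=1|1=1 G1=(1+1>=1)=1 G2=G1&G3=0&1=0 G3=G2|G0=0|1=1 G4=G2|G0=0|1=1 -> 11011
Step 4: G0=G0|G4=1|1=1 G1=(1+1>=1)=1 G2=G1&G3=1&1=1 G3=G2|G0=0|1=1 G4=G2|G0=0|1=1 -> 11111
Step 5: G0=G0|G4=1|1=1 G1=(1+1>=1)=1 G2=G1&G3=1&1=1 G3=G2|G0=1|1=1 G4=G2|G0=1|1=1 -> 11111
State from step 5 equals state from step 4 -> cycle length 1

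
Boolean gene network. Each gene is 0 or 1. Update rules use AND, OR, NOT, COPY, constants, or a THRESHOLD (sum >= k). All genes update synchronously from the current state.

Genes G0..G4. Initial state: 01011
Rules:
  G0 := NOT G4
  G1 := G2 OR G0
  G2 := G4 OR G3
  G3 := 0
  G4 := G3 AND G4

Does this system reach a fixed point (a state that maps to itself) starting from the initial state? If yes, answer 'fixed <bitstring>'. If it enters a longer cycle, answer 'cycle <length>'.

Answer: fixed 11000

Derivation:
Step 0: 01011
Step 1: G0=NOT G4=NOT 1=0 G1=G2|G0=0|0=0 G2=G4|G3=1|1=1 G3=0(const) G4=G3&G4=1&1=1 -> 00101
Step 2: G0=NOT G4=NOT 1=0 G1=G2|G0=1|0=1 G2=G4|G3=1|0=1 G3=0(const) G4=G3&G4=0&1=0 -> 01100
Step 3: G0=NOT G4=NOT 0=1 G1=G2|G0=1|0=1 G2=G4|G3=0|0=0 G3=0(const) G4=G3&G4=0&0=0 -> 11000
Step 4: G0=NOT G4=NOT 0=1 G1=G2|G0=0|1=1 G2=G4|G3=0|0=0 G3=0(const) G4=G3&G4=0&0=0 -> 11000
Fixed point reached at step 3: 11000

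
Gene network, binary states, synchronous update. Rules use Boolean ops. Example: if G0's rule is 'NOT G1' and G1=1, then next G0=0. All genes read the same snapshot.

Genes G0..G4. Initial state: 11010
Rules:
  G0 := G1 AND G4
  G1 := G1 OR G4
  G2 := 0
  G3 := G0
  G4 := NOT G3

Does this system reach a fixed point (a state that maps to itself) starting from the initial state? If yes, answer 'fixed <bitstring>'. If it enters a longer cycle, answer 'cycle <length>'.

Answer: cycle 6

Derivation:
Step 0: 11010
Step 1: G0=G1&G4=1&0=0 G1=G1|G4=1|0=1 G2=0(const) G3=G0=1 G4=NOT G3=NOT 1=0 -> 01010
Step 2: G0=G1&G4=1&0=0 G1=G1|G4=1|0=1 G2=0(const) G3=G0=0 G4=NOT G3=NOT 1=0 -> 01000
Step 3: G0=G1&G4=1&0=0 G1=G1|G4=1|0=1 G2=0(const) G3=G0=0 G4=NOT G3=NOT 0=1 -> 01001
Step 4: G0=G1&G4=1&1=1 G1=G1|G4=1|1=1 G2=0(const) G3=G0=0 G4=NOT G3=NOT 0=1 -> 11001
Step 5: G0=G1&G4=1&1=1 G1=G1|G4=1|1=1 G2=0(const) G3=G0=1 G4=NOT G3=NOT 0=1 -> 11011
Step 6: G0=G1&G4=1&1=1 G1=G1|G4=1|1=1 G2=0(const) G3=G0=1 G4=NOT G3=NOT 1=0 -> 11010
Cycle of length 6 starting at step 0 -> no fixed point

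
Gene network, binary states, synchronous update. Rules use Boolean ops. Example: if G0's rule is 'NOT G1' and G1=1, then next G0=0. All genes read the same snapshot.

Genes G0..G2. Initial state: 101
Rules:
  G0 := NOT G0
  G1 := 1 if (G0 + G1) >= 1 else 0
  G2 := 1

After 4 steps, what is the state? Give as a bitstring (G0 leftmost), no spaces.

Step 1: G0=NOT G0=NOT 1=0 G1=(1+0>=1)=1 G2=1(const) -> 011
Step 2: G0=NOT G0=NOT 0=1 G1=(0+1>=1)=1 G2=1(const) -> 111
Step 3: G0=NOT G0=NOT 1=0 G1=(1+1>=1)=1 G2=1(const) -> 011
Step 4: G0=NOT G0=NOT 0=1 G1=(0+1>=1)=1 G2=1(const) -> 111

111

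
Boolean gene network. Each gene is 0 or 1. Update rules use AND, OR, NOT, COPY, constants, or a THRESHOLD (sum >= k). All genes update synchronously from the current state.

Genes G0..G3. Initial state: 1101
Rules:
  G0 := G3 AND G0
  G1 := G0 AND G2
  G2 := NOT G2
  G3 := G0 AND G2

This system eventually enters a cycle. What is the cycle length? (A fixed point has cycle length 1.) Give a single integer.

Answer: 2

Derivation:
Step 0: 1101
Step 1: G0=G3&G0=1&1=1 G1=G0&G2=1&0=0 G2=NOT G2=NOT 0=1 G3=G0&G2=1&0=0 -> 1010
Step 2: G0=G3&G0=0&1=0 G1=G0&G2=1&1=1 G2=NOT G2=NOT 1=0 G3=G0&G2=1&1=1 -> 0101
Step 3: G0=G3&G0=1&0=0 G1=G0&G2=0&0=0 G2=NOT G2=NOT 0=1 G3=G0&G2=0&0=0 -> 0010
Step 4: G0=G3&G0=0&0=0 G1=G0&G2=0&1=0 G2=NOT G2=NOT 1=0 G3=G0&G2=0&1=0 -> 0000
Step 5: G0=G3&G0=0&0=0 G1=G0&G2=0&0=0 G2=NOT G2=NOT 0=1 G3=G0&G2=0&0=0 -> 0010
State from step 5 equals state from step 3 -> cycle length 2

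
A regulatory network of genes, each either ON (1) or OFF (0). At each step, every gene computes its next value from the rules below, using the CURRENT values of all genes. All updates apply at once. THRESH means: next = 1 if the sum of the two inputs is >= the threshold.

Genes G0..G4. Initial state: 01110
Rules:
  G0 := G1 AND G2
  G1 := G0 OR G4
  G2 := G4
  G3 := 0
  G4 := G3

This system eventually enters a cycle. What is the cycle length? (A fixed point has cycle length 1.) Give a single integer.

Step 0: 01110
Step 1: G0=G1&G2=1&1=1 G1=G0|G4=0|0=0 G2=G4=0 G3=0(const) G4=G3=1 -> 10001
Step 2: G0=G1&G2=0&0=0 G1=G0|G4=1|1=1 G2=G4=1 G3=0(const) G4=G3=0 -> 01100
Step 3: G0=G1&G2=1&1=1 G1=G0|G4=0|0=0 G2=G4=0 G3=0(const) G4=G3=0 -> 10000
Step 4: G0=G1&G2=0&0=0 G1=G0|G4=1|0=1 G2=G4=0 G3=0(const) G4=G3=0 -> 01000
Step 5: G0=G1&G2=1&0=0 G1=G0|G4=0|0=0 G2=G4=0 G3=0(const) G4=G3=0 -> 00000
Step 6: G0=G1&G2=0&0=0 G1=G0|G4=0|0=0 G2=G4=0 G3=0(const) G4=G3=0 -> 00000
State from step 6 equals state from step 5 -> cycle length 1

Answer: 1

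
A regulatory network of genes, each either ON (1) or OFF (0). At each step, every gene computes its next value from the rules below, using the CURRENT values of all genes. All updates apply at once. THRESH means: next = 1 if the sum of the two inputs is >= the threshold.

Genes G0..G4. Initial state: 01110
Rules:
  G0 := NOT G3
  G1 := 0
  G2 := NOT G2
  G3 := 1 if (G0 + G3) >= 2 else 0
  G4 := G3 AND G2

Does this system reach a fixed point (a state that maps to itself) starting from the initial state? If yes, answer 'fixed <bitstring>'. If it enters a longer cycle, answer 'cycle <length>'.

Step 0: 01110
Step 1: G0=NOT G3=NOT 1=0 G1=0(const) G2=NOT G2=NOT 1=0 G3=(0+1>=2)=0 G4=G3&G2=1&1=1 -> 00001
Step 2: G0=NOT G3=NOT 0=1 G1=0(const) G2=NOT G2=NOT 0=1 G3=(0+0>=2)=0 G4=G3&G2=0&0=0 -> 10100
Step 3: G0=NOT G3=NOT 0=1 G1=0(const) G2=NOT G2=NOT 1=0 G3=(1+0>=2)=0 G4=G3&G2=0&1=0 -> 10000
Step 4: G0=NOT G3=NOT 0=1 G1=0(const) G2=NOT G2=NOT 0=1 G3=(1+0>=2)=0 G4=G3&G2=0&0=0 -> 10100
Cycle of length 2 starting at step 2 -> no fixed point

Answer: cycle 2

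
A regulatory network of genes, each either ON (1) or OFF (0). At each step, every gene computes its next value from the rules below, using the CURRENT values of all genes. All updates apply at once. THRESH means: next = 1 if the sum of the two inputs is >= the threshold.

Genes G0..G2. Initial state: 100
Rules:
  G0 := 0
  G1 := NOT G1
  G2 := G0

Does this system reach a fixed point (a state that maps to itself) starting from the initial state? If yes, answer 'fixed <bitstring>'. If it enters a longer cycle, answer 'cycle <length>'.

Step 0: 100
Step 1: G0=0(const) G1=NOT G1=NOT 0=1 G2=G0=1 -> 011
Step 2: G0=0(const) G1=NOT G1=NOT 1=0 G2=G0=0 -> 000
Step 3: G0=0(const) G1=NOT G1=NOT 0=1 G2=G0=0 -> 010
Step 4: G0=0(const) G1=NOT G1=NOT 1=0 G2=G0=0 -> 000
Cycle of length 2 starting at step 2 -> no fixed point

Answer: cycle 2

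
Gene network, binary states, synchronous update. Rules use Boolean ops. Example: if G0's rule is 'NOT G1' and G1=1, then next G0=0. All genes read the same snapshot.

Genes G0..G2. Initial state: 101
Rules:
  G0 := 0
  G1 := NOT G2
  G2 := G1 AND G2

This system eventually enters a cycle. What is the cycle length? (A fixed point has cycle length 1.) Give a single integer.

Answer: 1

Derivation:
Step 0: 101
Step 1: G0=0(const) G1=NOT G2=NOT 1=0 G2=G1&G2=0&1=0 -> 000
Step 2: G0=0(const) G1=NOT G2=NOT 0=1 G2=G1&G2=0&0=0 -> 010
Step 3: G0=0(const) G1=NOT G2=NOT 0=1 G2=G1&G2=1&0=0 -> 010
State from step 3 equals state from step 2 -> cycle length 1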